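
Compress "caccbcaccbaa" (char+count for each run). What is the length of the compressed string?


Input: caccbcaccbaa
Runs:
  'c' x 1 => "c1"
  'a' x 1 => "a1"
  'c' x 2 => "c2"
  'b' x 1 => "b1"
  'c' x 1 => "c1"
  'a' x 1 => "a1"
  'c' x 2 => "c2"
  'b' x 1 => "b1"
  'a' x 2 => "a2"
Compressed: "c1a1c2b1c1a1c2b1a2"
Compressed length: 18

18


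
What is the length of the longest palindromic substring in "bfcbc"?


Input: "bfcbc"
Checking substrings for palindromes:
  [2:5] "cbc" (len 3) => palindrome
Longest palindromic substring: "cbc" with length 3

3


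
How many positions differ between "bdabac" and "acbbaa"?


Comparing "bdabac" and "acbbaa" position by position:
  Position 0: 'b' vs 'a' => DIFFER
  Position 1: 'd' vs 'c' => DIFFER
  Position 2: 'a' vs 'b' => DIFFER
  Position 3: 'b' vs 'b' => same
  Position 4: 'a' vs 'a' => same
  Position 5: 'c' vs 'a' => DIFFER
Positions that differ: 4

4


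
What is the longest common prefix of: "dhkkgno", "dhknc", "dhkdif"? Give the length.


Words: dhkkgno, dhknc, dhkdif
  Position 0: all 'd' => match
  Position 1: all 'h' => match
  Position 2: all 'k' => match
  Position 3: ('k', 'n', 'd') => mismatch, stop
LCP = "dhk" (length 3)

3


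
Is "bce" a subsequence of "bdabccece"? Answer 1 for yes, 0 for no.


Check if "bce" is a subsequence of "bdabccece"
Greedy scan:
  Position 0 ('b'): matches sub[0] = 'b'
  Position 1 ('d'): no match needed
  Position 2 ('a'): no match needed
  Position 3 ('b'): no match needed
  Position 4 ('c'): matches sub[1] = 'c'
  Position 5 ('c'): no match needed
  Position 6 ('e'): matches sub[2] = 'e'
  Position 7 ('c'): no match needed
  Position 8 ('e'): no match needed
All 3 characters matched => is a subsequence

1


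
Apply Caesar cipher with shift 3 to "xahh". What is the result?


Caesar cipher: shift "xahh" by 3
  'x' (pos 23) + 3 = pos 0 = 'a'
  'a' (pos 0) + 3 = pos 3 = 'd'
  'h' (pos 7) + 3 = pos 10 = 'k'
  'h' (pos 7) + 3 = pos 10 = 'k'
Result: adkk

adkk


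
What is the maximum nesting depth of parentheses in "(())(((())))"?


Input: "(())(((())))"
Tracking depth:
  Position 0 '(': depth becomes 1
  Position 1 '(': depth becomes 2
  Position 2 ')': depth becomes 1
  Position 3 ')': depth becomes 0
  Position 4 '(': depth becomes 1
  Position 5 '(': depth becomes 2
  Position 6 '(': depth becomes 3
  Position 7 '(': depth becomes 4
  Position 8 ')': depth becomes 3
  Position 9 ')': depth becomes 2
  Position 10 ')': depth becomes 1
  Position 11 ')': depth becomes 0
Maximum depth reached: 4

4


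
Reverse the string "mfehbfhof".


Input: mfehbfhof
Reading characters right to left:
  Position 8: 'f'
  Position 7: 'o'
  Position 6: 'h'
  Position 5: 'f'
  Position 4: 'b'
  Position 3: 'h'
  Position 2: 'e'
  Position 1: 'f'
  Position 0: 'm'
Reversed: fohfbhefm

fohfbhefm


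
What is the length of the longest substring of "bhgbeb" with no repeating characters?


Input: "bhgbeb"
Sliding window (track last position of each char):
  Position 0 ('b'): window [0,0] length 1 -- new best
  Position 1 ('h'): window [0,1] length 2 -- new best
  Position 2 ('g'): window [0,2] length 3 -- new best
  Position 3 ('b'): repeat (last at 0), move window start to 1
  Position 3 ('b'): window [1,3] length 3
  Position 4 ('e'): window [1,4] length 4 -- new best
  Position 5 ('b'): repeat (last at 3), move window start to 4
  Position 5 ('b'): window [4,5] length 2
Longest substring with no repeats: "hgbe" with length 4

4


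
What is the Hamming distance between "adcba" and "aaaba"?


Comparing "adcba" and "aaaba" position by position:
  Position 0: 'a' vs 'a' => same
  Position 1: 'd' vs 'a' => differ
  Position 2: 'c' vs 'a' => differ
  Position 3: 'b' vs 'b' => same
  Position 4: 'a' vs 'a' => same
Total differences (Hamming distance): 2

2


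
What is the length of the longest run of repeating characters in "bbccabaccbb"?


Input: "bbccabaccbb"
Scanning for longest run:
  Position 1 ('b'): continues run of 'b', length=2
  Position 2 ('c'): new char, reset run to 1
  Position 3 ('c'): continues run of 'c', length=2
  Position 4 ('a'): new char, reset run to 1
  Position 5 ('b'): new char, reset run to 1
  Position 6 ('a'): new char, reset run to 1
  Position 7 ('c'): new char, reset run to 1
  Position 8 ('c'): continues run of 'c', length=2
  Position 9 ('b'): new char, reset run to 1
  Position 10 ('b'): continues run of 'b', length=2
Longest run: 'b' with length 2

2


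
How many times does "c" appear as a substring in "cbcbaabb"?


Searching for "c" in "cbcbaabb"
Scanning each position:
  Position 0: "c" => MATCH
  Position 1: "b" => no
  Position 2: "c" => MATCH
  Position 3: "b" => no
  Position 4: "a" => no
  Position 5: "a" => no
  Position 6: "b" => no
  Position 7: "b" => no
Total occurrences: 2

2


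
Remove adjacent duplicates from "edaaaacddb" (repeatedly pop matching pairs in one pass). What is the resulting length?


Input: edaaaacddb
Stack-based adjacent duplicate removal:
  Read 'e': push. Stack: e
  Read 'd': push. Stack: ed
  Read 'a': push. Stack: eda
  Read 'a': matches stack top 'a' => pop. Stack: ed
  Read 'a': push. Stack: eda
  Read 'a': matches stack top 'a' => pop. Stack: ed
  Read 'c': push. Stack: edc
  Read 'd': push. Stack: edcd
  Read 'd': matches stack top 'd' => pop. Stack: edc
  Read 'b': push. Stack: edcb
Final stack: "edcb" (length 4)

4


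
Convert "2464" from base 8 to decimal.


Input: "2464" in base 8
Positional expansion:
  Digit '2' (value 2) x 8^3 = 1024
  Digit '4' (value 4) x 8^2 = 256
  Digit '6' (value 6) x 8^1 = 48
  Digit '4' (value 4) x 8^0 = 4
Sum = 1332

1332


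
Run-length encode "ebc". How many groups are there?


Input: ebc
Scanning for consecutive runs:
  Group 1: 'e' x 1 (positions 0-0)
  Group 2: 'b' x 1 (positions 1-1)
  Group 3: 'c' x 1 (positions 2-2)
Total groups: 3

3


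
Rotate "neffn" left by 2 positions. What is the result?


Input: "neffn", rotate left by 2
First 2 characters: "ne"
Remaining characters: "ffn"
Concatenate remaining + first: "ffn" + "ne" = "ffnne"

ffnne


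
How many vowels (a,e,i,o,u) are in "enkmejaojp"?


Input: enkmejaojp
Checking each character:
  'e' at position 0: vowel (running total: 1)
  'n' at position 1: consonant
  'k' at position 2: consonant
  'm' at position 3: consonant
  'e' at position 4: vowel (running total: 2)
  'j' at position 5: consonant
  'a' at position 6: vowel (running total: 3)
  'o' at position 7: vowel (running total: 4)
  'j' at position 8: consonant
  'p' at position 9: consonant
Total vowels: 4

4


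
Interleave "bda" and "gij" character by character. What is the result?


Interleaving "bda" and "gij":
  Position 0: 'b' from first, 'g' from second => "bg"
  Position 1: 'd' from first, 'i' from second => "di"
  Position 2: 'a' from first, 'j' from second => "aj"
Result: bgdiaj

bgdiaj


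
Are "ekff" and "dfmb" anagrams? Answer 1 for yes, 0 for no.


Strings: "ekff", "dfmb"
Sorted first:  effk
Sorted second: bdfm
Differ at position 0: 'e' vs 'b' => not anagrams

0


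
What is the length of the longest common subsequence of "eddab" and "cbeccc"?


LCS of "eddab" and "cbeccc"
DP table:
           c    b    e    c    c    c
      0    0    0    0    0    0    0
  e   0    0    0    1    1    1    1
  d   0    0    0    1    1    1    1
  d   0    0    0    1    1    1    1
  a   0    0    0    1    1    1    1
  b   0    0    1    1    1    1    1
LCS length = dp[5][6] = 1

1


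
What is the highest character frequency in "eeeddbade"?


Input: eeeddbade
Character counts:
  'a': 1
  'b': 1
  'd': 3
  'e': 4
Maximum frequency: 4

4


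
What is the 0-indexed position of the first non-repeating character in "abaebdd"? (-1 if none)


Input: abaebdd
Character frequencies:
  'a': 2
  'b': 2
  'd': 2
  'e': 1
Scanning left to right for freq == 1:
  Position 0 ('a'): freq=2, skip
  Position 1 ('b'): freq=2, skip
  Position 2 ('a'): freq=2, skip
  Position 3 ('e'): unique! => answer = 3

3


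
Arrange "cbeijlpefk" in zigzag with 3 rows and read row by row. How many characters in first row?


Zigzag "cbeijlpefk" into 3 rows:
Placing characters:
  'c' => row 0
  'b' => row 1
  'e' => row 2
  'i' => row 1
  'j' => row 0
  'l' => row 1
  'p' => row 2
  'e' => row 1
  'f' => row 0
  'k' => row 1
Rows:
  Row 0: "cjf"
  Row 1: "bilek"
  Row 2: "ep"
First row length: 3

3


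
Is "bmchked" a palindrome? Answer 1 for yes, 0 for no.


Input: bmchked
Reversed: dekhcmb
  Compare pos 0 ('b') with pos 6 ('d'): MISMATCH
  Compare pos 1 ('m') with pos 5 ('e'): MISMATCH
  Compare pos 2 ('c') with pos 4 ('k'): MISMATCH
Result: not a palindrome

0


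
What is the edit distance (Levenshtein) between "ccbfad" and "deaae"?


Computing edit distance: "ccbfad" -> "deaae"
DP table:
           d    e    a    a    e
      0    1    2    3    4    5
  c   1    1    2    3    4    5
  c   2    2    2    3    4    5
  b   3    3    3    3    4    5
  f   4    4    4    4    4    5
  a   5    5    5    4    4    5
  d   6    5    6    5    5    5
Edit distance = dp[6][5] = 5

5


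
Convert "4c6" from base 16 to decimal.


Input: "4c6" in base 16
Positional expansion:
  Digit '4' (value 4) x 16^2 = 1024
  Digit 'c' (value 12) x 16^1 = 192
  Digit '6' (value 6) x 16^0 = 6
Sum = 1222

1222


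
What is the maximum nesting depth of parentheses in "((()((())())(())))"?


Input: "((()((())())(())))"
Tracking depth:
  Position 0 '(': depth becomes 1
  Position 1 '(': depth becomes 2
  Position 2 '(': depth becomes 3
  Position 3 ')': depth becomes 2
  Position 4 '(': depth becomes 3
  Position 5 '(': depth becomes 4
  Position 6 '(': depth becomes 5
  Position 7 ')': depth becomes 4
  Position 8 ')': depth becomes 3
  Position 9 '(': depth becomes 4
  Position 10 ')': depth becomes 3
  Position 11 ')': depth becomes 2
  Position 12 '(': depth becomes 3
  Position 13 '(': depth becomes 4
  Position 14 ')': depth becomes 3
  Position 15 ')': depth becomes 2
  Position 16 ')': depth becomes 1
  Position 17 ')': depth becomes 0
Maximum depth reached: 5

5


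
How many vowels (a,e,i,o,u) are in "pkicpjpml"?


Input: pkicpjpml
Checking each character:
  'p' at position 0: consonant
  'k' at position 1: consonant
  'i' at position 2: vowel (running total: 1)
  'c' at position 3: consonant
  'p' at position 4: consonant
  'j' at position 5: consonant
  'p' at position 6: consonant
  'm' at position 7: consonant
  'l' at position 8: consonant
Total vowels: 1

1


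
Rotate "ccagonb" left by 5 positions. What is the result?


Input: "ccagonb", rotate left by 5
First 5 characters: "ccago"
Remaining characters: "nb"
Concatenate remaining + first: "nb" + "ccago" = "nbccago"

nbccago


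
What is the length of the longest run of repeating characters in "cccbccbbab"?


Input: "cccbccbbab"
Scanning for longest run:
  Position 1 ('c'): continues run of 'c', length=2
  Position 2 ('c'): continues run of 'c', length=3
  Position 3 ('b'): new char, reset run to 1
  Position 4 ('c'): new char, reset run to 1
  Position 5 ('c'): continues run of 'c', length=2
  Position 6 ('b'): new char, reset run to 1
  Position 7 ('b'): continues run of 'b', length=2
  Position 8 ('a'): new char, reset run to 1
  Position 9 ('b'): new char, reset run to 1
Longest run: 'c' with length 3

3


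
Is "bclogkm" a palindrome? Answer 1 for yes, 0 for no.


Input: bclogkm
Reversed: mkgolcb
  Compare pos 0 ('b') with pos 6 ('m'): MISMATCH
  Compare pos 1 ('c') with pos 5 ('k'): MISMATCH
  Compare pos 2 ('l') with pos 4 ('g'): MISMATCH
Result: not a palindrome

0


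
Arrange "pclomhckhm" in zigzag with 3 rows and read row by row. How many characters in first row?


Zigzag "pclomhckhm" into 3 rows:
Placing characters:
  'p' => row 0
  'c' => row 1
  'l' => row 2
  'o' => row 1
  'm' => row 0
  'h' => row 1
  'c' => row 2
  'k' => row 1
  'h' => row 0
  'm' => row 1
Rows:
  Row 0: "pmh"
  Row 1: "cohkm"
  Row 2: "lc"
First row length: 3

3


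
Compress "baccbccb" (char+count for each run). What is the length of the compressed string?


Input: baccbccb
Runs:
  'b' x 1 => "b1"
  'a' x 1 => "a1"
  'c' x 2 => "c2"
  'b' x 1 => "b1"
  'c' x 2 => "c2"
  'b' x 1 => "b1"
Compressed: "b1a1c2b1c2b1"
Compressed length: 12

12


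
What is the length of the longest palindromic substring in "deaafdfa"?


Input: "deaafdfa"
Checking substrings for palindromes:
  [3:8] "afdfa" (len 5) => palindrome
  [4:7] "fdf" (len 3) => palindrome
  [2:4] "aa" (len 2) => palindrome
Longest palindromic substring: "afdfa" with length 5

5


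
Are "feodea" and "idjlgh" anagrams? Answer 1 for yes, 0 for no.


Strings: "feodea", "idjlgh"
Sorted first:  adeefo
Sorted second: dghijl
Differ at position 0: 'a' vs 'd' => not anagrams

0


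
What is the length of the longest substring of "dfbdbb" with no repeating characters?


Input: "dfbdbb"
Sliding window (track last position of each char):
  Position 0 ('d'): window [0,0] length 1 -- new best
  Position 1 ('f'): window [0,1] length 2 -- new best
  Position 2 ('b'): window [0,2] length 3 -- new best
  Position 3 ('d'): repeat (last at 0), move window start to 1
  Position 3 ('d'): window [1,3] length 3
  Position 4 ('b'): repeat (last at 2), move window start to 3
  Position 4 ('b'): window [3,4] length 2
  Position 5 ('b'): repeat (last at 4), move window start to 5
  Position 5 ('b'): window [5,5] length 1
Longest substring with no repeats: "dfb" with length 3

3


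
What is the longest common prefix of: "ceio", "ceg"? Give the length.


Words: ceio, ceg
  Position 0: all 'c' => match
  Position 1: all 'e' => match
  Position 2: ('i', 'g') => mismatch, stop
LCP = "ce" (length 2)

2


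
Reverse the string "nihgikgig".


Input: nihgikgig
Reading characters right to left:
  Position 8: 'g'
  Position 7: 'i'
  Position 6: 'g'
  Position 5: 'k'
  Position 4: 'i'
  Position 3: 'g'
  Position 2: 'h'
  Position 1: 'i'
  Position 0: 'n'
Reversed: gigkighin

gigkighin


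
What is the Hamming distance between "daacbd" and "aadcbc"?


Comparing "daacbd" and "aadcbc" position by position:
  Position 0: 'd' vs 'a' => differ
  Position 1: 'a' vs 'a' => same
  Position 2: 'a' vs 'd' => differ
  Position 3: 'c' vs 'c' => same
  Position 4: 'b' vs 'b' => same
  Position 5: 'd' vs 'c' => differ
Total differences (Hamming distance): 3

3


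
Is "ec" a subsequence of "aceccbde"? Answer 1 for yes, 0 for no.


Check if "ec" is a subsequence of "aceccbde"
Greedy scan:
  Position 0 ('a'): no match needed
  Position 1 ('c'): no match needed
  Position 2 ('e'): matches sub[0] = 'e'
  Position 3 ('c'): matches sub[1] = 'c'
  Position 4 ('c'): no match needed
  Position 5 ('b'): no match needed
  Position 6 ('d'): no match needed
  Position 7 ('e'): no match needed
All 2 characters matched => is a subsequence

1


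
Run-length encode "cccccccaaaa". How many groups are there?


Input: cccccccaaaa
Scanning for consecutive runs:
  Group 1: 'c' x 7 (positions 0-6)
  Group 2: 'a' x 4 (positions 7-10)
Total groups: 2

2


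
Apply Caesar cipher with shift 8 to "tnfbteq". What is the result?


Caesar cipher: shift "tnfbteq" by 8
  't' (pos 19) + 8 = pos 1 = 'b'
  'n' (pos 13) + 8 = pos 21 = 'v'
  'f' (pos 5) + 8 = pos 13 = 'n'
  'b' (pos 1) + 8 = pos 9 = 'j'
  't' (pos 19) + 8 = pos 1 = 'b'
  'e' (pos 4) + 8 = pos 12 = 'm'
  'q' (pos 16) + 8 = pos 24 = 'y'
Result: bvnjbmy

bvnjbmy


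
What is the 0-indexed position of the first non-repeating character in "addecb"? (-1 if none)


Input: addecb
Character frequencies:
  'a': 1
  'b': 1
  'c': 1
  'd': 2
  'e': 1
Scanning left to right for freq == 1:
  Position 0 ('a'): unique! => answer = 0

0


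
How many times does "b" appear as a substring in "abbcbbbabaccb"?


Searching for "b" in "abbcbbbabaccb"
Scanning each position:
  Position 0: "a" => no
  Position 1: "b" => MATCH
  Position 2: "b" => MATCH
  Position 3: "c" => no
  Position 4: "b" => MATCH
  Position 5: "b" => MATCH
  Position 6: "b" => MATCH
  Position 7: "a" => no
  Position 8: "b" => MATCH
  Position 9: "a" => no
  Position 10: "c" => no
  Position 11: "c" => no
  Position 12: "b" => MATCH
Total occurrences: 7

7


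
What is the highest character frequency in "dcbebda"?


Input: dcbebda
Character counts:
  'a': 1
  'b': 2
  'c': 1
  'd': 2
  'e': 1
Maximum frequency: 2

2


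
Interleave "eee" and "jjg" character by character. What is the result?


Interleaving "eee" and "jjg":
  Position 0: 'e' from first, 'j' from second => "ej"
  Position 1: 'e' from first, 'j' from second => "ej"
  Position 2: 'e' from first, 'g' from second => "eg"
Result: ejejeg

ejejeg


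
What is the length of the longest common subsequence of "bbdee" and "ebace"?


LCS of "bbdee" and "ebace"
DP table:
           e    b    a    c    e
      0    0    0    0    0    0
  b   0    0    1    1    1    1
  b   0    0    1    1    1    1
  d   0    0    1    1    1    1
  e   0    1    1    1    1    2
  e   0    1    1    1    1    2
LCS length = dp[5][5] = 2

2


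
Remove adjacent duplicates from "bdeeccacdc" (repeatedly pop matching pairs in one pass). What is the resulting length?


Input: bdeeccacdc
Stack-based adjacent duplicate removal:
  Read 'b': push. Stack: b
  Read 'd': push. Stack: bd
  Read 'e': push. Stack: bde
  Read 'e': matches stack top 'e' => pop. Stack: bd
  Read 'c': push. Stack: bdc
  Read 'c': matches stack top 'c' => pop. Stack: bd
  Read 'a': push. Stack: bda
  Read 'c': push. Stack: bdac
  Read 'd': push. Stack: bdacd
  Read 'c': push. Stack: bdacdc
Final stack: "bdacdc" (length 6)

6


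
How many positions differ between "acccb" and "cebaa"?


Comparing "acccb" and "cebaa" position by position:
  Position 0: 'a' vs 'c' => DIFFER
  Position 1: 'c' vs 'e' => DIFFER
  Position 2: 'c' vs 'b' => DIFFER
  Position 3: 'c' vs 'a' => DIFFER
  Position 4: 'b' vs 'a' => DIFFER
Positions that differ: 5

5


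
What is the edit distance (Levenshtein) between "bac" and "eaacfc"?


Computing edit distance: "bac" -> "eaacfc"
DP table:
           e    a    a    c    f    c
      0    1    2    3    4    5    6
  b   1    1    2    3    4    5    6
  a   2    2    1    2    3    4    5
  c   3    3    2    2    2    3    4
Edit distance = dp[3][6] = 4

4


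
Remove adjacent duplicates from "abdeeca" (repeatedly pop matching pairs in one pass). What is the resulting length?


Input: abdeeca
Stack-based adjacent duplicate removal:
  Read 'a': push. Stack: a
  Read 'b': push. Stack: ab
  Read 'd': push. Stack: abd
  Read 'e': push. Stack: abde
  Read 'e': matches stack top 'e' => pop. Stack: abd
  Read 'c': push. Stack: abdc
  Read 'a': push. Stack: abdca
Final stack: "abdca" (length 5)

5


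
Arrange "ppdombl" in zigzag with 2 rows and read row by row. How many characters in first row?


Zigzag "ppdombl" into 2 rows:
Placing characters:
  'p' => row 0
  'p' => row 1
  'd' => row 0
  'o' => row 1
  'm' => row 0
  'b' => row 1
  'l' => row 0
Rows:
  Row 0: "pdml"
  Row 1: "pob"
First row length: 4

4


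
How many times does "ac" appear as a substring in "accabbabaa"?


Searching for "ac" in "accabbabaa"
Scanning each position:
  Position 0: "ac" => MATCH
  Position 1: "cc" => no
  Position 2: "ca" => no
  Position 3: "ab" => no
  Position 4: "bb" => no
  Position 5: "ba" => no
  Position 6: "ab" => no
  Position 7: "ba" => no
  Position 8: "aa" => no
Total occurrences: 1

1


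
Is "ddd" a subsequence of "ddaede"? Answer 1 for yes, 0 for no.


Check if "ddd" is a subsequence of "ddaede"
Greedy scan:
  Position 0 ('d'): matches sub[0] = 'd'
  Position 1 ('d'): matches sub[1] = 'd'
  Position 2 ('a'): no match needed
  Position 3 ('e'): no match needed
  Position 4 ('d'): matches sub[2] = 'd'
  Position 5 ('e'): no match needed
All 3 characters matched => is a subsequence

1


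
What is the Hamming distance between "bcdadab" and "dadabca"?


Comparing "bcdadab" and "dadabca" position by position:
  Position 0: 'b' vs 'd' => differ
  Position 1: 'c' vs 'a' => differ
  Position 2: 'd' vs 'd' => same
  Position 3: 'a' vs 'a' => same
  Position 4: 'd' vs 'b' => differ
  Position 5: 'a' vs 'c' => differ
  Position 6: 'b' vs 'a' => differ
Total differences (Hamming distance): 5

5


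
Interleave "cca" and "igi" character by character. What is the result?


Interleaving "cca" and "igi":
  Position 0: 'c' from first, 'i' from second => "ci"
  Position 1: 'c' from first, 'g' from second => "cg"
  Position 2: 'a' from first, 'i' from second => "ai"
Result: cicgai

cicgai


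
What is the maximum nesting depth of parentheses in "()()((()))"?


Input: "()()((()))"
Tracking depth:
  Position 0 '(': depth becomes 1
  Position 1 ')': depth becomes 0
  Position 2 '(': depth becomes 1
  Position 3 ')': depth becomes 0
  Position 4 '(': depth becomes 1
  Position 5 '(': depth becomes 2
  Position 6 '(': depth becomes 3
  Position 7 ')': depth becomes 2
  Position 8 ')': depth becomes 1
  Position 9 ')': depth becomes 0
Maximum depth reached: 3

3


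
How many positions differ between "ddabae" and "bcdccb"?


Comparing "ddabae" and "bcdccb" position by position:
  Position 0: 'd' vs 'b' => DIFFER
  Position 1: 'd' vs 'c' => DIFFER
  Position 2: 'a' vs 'd' => DIFFER
  Position 3: 'b' vs 'c' => DIFFER
  Position 4: 'a' vs 'c' => DIFFER
  Position 5: 'e' vs 'b' => DIFFER
Positions that differ: 6

6


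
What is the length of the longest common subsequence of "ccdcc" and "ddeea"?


LCS of "ccdcc" and "ddeea"
DP table:
           d    d    e    e    a
      0    0    0    0    0    0
  c   0    0    0    0    0    0
  c   0    0    0    0    0    0
  d   0    1    1    1    1    1
  c   0    1    1    1    1    1
  c   0    1    1    1    1    1
LCS length = dp[5][5] = 1

1


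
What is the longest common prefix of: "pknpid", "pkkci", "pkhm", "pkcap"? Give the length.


Words: pknpid, pkkci, pkhm, pkcap
  Position 0: all 'p' => match
  Position 1: all 'k' => match
  Position 2: ('n', 'k', 'h', 'c') => mismatch, stop
LCP = "pk" (length 2)

2


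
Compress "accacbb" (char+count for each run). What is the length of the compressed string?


Input: accacbb
Runs:
  'a' x 1 => "a1"
  'c' x 2 => "c2"
  'a' x 1 => "a1"
  'c' x 1 => "c1"
  'b' x 2 => "b2"
Compressed: "a1c2a1c1b2"
Compressed length: 10

10


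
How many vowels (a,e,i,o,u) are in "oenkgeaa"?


Input: oenkgeaa
Checking each character:
  'o' at position 0: vowel (running total: 1)
  'e' at position 1: vowel (running total: 2)
  'n' at position 2: consonant
  'k' at position 3: consonant
  'g' at position 4: consonant
  'e' at position 5: vowel (running total: 3)
  'a' at position 6: vowel (running total: 4)
  'a' at position 7: vowel (running total: 5)
Total vowels: 5

5


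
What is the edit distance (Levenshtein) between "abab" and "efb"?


Computing edit distance: "abab" -> "efb"
DP table:
           e    f    b
      0    1    2    3
  a   1    1    2    3
  b   2    2    2    2
  a   3    3    3    3
  b   4    4    4    3
Edit distance = dp[4][3] = 3

3


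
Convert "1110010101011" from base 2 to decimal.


Input: "1110010101011" in base 2
Positional expansion:
  Digit '1' (value 1) x 2^12 = 4096
  Digit '1' (value 1) x 2^11 = 2048
  Digit '1' (value 1) x 2^10 = 1024
  Digit '0' (value 0) x 2^9 = 0
  Digit '0' (value 0) x 2^8 = 0
  Digit '1' (value 1) x 2^7 = 128
  Digit '0' (value 0) x 2^6 = 0
  Digit '1' (value 1) x 2^5 = 32
  Digit '0' (value 0) x 2^4 = 0
  Digit '1' (value 1) x 2^3 = 8
  Digit '0' (value 0) x 2^2 = 0
  Digit '1' (value 1) x 2^1 = 2
  Digit '1' (value 1) x 2^0 = 1
Sum = 7339

7339


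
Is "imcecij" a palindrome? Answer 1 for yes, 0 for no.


Input: imcecij
Reversed: jicecmi
  Compare pos 0 ('i') with pos 6 ('j'): MISMATCH
  Compare pos 1 ('m') with pos 5 ('i'): MISMATCH
  Compare pos 2 ('c') with pos 4 ('c'): match
Result: not a palindrome

0


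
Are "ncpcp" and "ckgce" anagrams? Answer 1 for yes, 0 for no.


Strings: "ncpcp", "ckgce"
Sorted first:  ccnpp
Sorted second: ccegk
Differ at position 2: 'n' vs 'e' => not anagrams

0


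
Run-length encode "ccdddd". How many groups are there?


Input: ccdddd
Scanning for consecutive runs:
  Group 1: 'c' x 2 (positions 0-1)
  Group 2: 'd' x 4 (positions 2-5)
Total groups: 2

2


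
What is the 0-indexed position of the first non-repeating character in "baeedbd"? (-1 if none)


Input: baeedbd
Character frequencies:
  'a': 1
  'b': 2
  'd': 2
  'e': 2
Scanning left to right for freq == 1:
  Position 0 ('b'): freq=2, skip
  Position 1 ('a'): unique! => answer = 1

1


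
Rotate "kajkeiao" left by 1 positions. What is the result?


Input: "kajkeiao", rotate left by 1
First 1 characters: "k"
Remaining characters: "ajkeiao"
Concatenate remaining + first: "ajkeiao" + "k" = "ajkeiaok"

ajkeiaok


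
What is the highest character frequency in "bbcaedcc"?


Input: bbcaedcc
Character counts:
  'a': 1
  'b': 2
  'c': 3
  'd': 1
  'e': 1
Maximum frequency: 3

3


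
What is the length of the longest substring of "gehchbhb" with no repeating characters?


Input: "gehchbhb"
Sliding window (track last position of each char):
  Position 0 ('g'): window [0,0] length 1 -- new best
  Position 1 ('e'): window [0,1] length 2 -- new best
  Position 2 ('h'): window [0,2] length 3 -- new best
  Position 3 ('c'): window [0,3] length 4 -- new best
  Position 4 ('h'): repeat (last at 2), move window start to 3
  Position 4 ('h'): window [3,4] length 2
  Position 5 ('b'): window [3,5] length 3
  Position 6 ('h'): repeat (last at 4), move window start to 5
  Position 6 ('h'): window [5,6] length 2
  Position 7 ('b'): repeat (last at 5), move window start to 6
  Position 7 ('b'): window [6,7] length 2
Longest substring with no repeats: "gehc" with length 4

4


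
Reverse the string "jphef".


Input: jphef
Reading characters right to left:
  Position 4: 'f'
  Position 3: 'e'
  Position 2: 'h'
  Position 1: 'p'
  Position 0: 'j'
Reversed: fehpj

fehpj


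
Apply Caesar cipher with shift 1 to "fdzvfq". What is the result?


Caesar cipher: shift "fdzvfq" by 1
  'f' (pos 5) + 1 = pos 6 = 'g'
  'd' (pos 3) + 1 = pos 4 = 'e'
  'z' (pos 25) + 1 = pos 0 = 'a'
  'v' (pos 21) + 1 = pos 22 = 'w'
  'f' (pos 5) + 1 = pos 6 = 'g'
  'q' (pos 16) + 1 = pos 17 = 'r'
Result: geawgr

geawgr


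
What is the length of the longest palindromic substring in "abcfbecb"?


Input: "abcfbecb"
Checking substrings for palindromes:
  No multi-char palindromic substrings found
Longest palindromic substring: "a" with length 1

1


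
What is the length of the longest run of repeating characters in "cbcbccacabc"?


Input: "cbcbccacabc"
Scanning for longest run:
  Position 1 ('b'): new char, reset run to 1
  Position 2 ('c'): new char, reset run to 1
  Position 3 ('b'): new char, reset run to 1
  Position 4 ('c'): new char, reset run to 1
  Position 5 ('c'): continues run of 'c', length=2
  Position 6 ('a'): new char, reset run to 1
  Position 7 ('c'): new char, reset run to 1
  Position 8 ('a'): new char, reset run to 1
  Position 9 ('b'): new char, reset run to 1
  Position 10 ('c'): new char, reset run to 1
Longest run: 'c' with length 2

2


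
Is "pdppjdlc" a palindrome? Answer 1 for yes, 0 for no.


Input: pdppjdlc
Reversed: cldjppdp
  Compare pos 0 ('p') with pos 7 ('c'): MISMATCH
  Compare pos 1 ('d') with pos 6 ('l'): MISMATCH
  Compare pos 2 ('p') with pos 5 ('d'): MISMATCH
  Compare pos 3 ('p') with pos 4 ('j'): MISMATCH
Result: not a palindrome

0


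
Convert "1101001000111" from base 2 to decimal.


Input: "1101001000111" in base 2
Positional expansion:
  Digit '1' (value 1) x 2^12 = 4096
  Digit '1' (value 1) x 2^11 = 2048
  Digit '0' (value 0) x 2^10 = 0
  Digit '1' (value 1) x 2^9 = 512
  Digit '0' (value 0) x 2^8 = 0
  Digit '0' (value 0) x 2^7 = 0
  Digit '1' (value 1) x 2^6 = 64
  Digit '0' (value 0) x 2^5 = 0
  Digit '0' (value 0) x 2^4 = 0
  Digit '0' (value 0) x 2^3 = 0
  Digit '1' (value 1) x 2^2 = 4
  Digit '1' (value 1) x 2^1 = 2
  Digit '1' (value 1) x 2^0 = 1
Sum = 6727

6727


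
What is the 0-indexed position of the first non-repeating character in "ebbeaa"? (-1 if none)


Input: ebbeaa
Character frequencies:
  'a': 2
  'b': 2
  'e': 2
Scanning left to right for freq == 1:
  Position 0 ('e'): freq=2, skip
  Position 1 ('b'): freq=2, skip
  Position 2 ('b'): freq=2, skip
  Position 3 ('e'): freq=2, skip
  Position 4 ('a'): freq=2, skip
  Position 5 ('a'): freq=2, skip
  No unique character found => answer = -1

-1


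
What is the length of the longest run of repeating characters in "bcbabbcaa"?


Input: "bcbabbcaa"
Scanning for longest run:
  Position 1 ('c'): new char, reset run to 1
  Position 2 ('b'): new char, reset run to 1
  Position 3 ('a'): new char, reset run to 1
  Position 4 ('b'): new char, reset run to 1
  Position 5 ('b'): continues run of 'b', length=2
  Position 6 ('c'): new char, reset run to 1
  Position 7 ('a'): new char, reset run to 1
  Position 8 ('a'): continues run of 'a', length=2
Longest run: 'b' with length 2

2


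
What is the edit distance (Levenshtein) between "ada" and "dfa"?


Computing edit distance: "ada" -> "dfa"
DP table:
           d    f    a
      0    1    2    3
  a   1    1    2    2
  d   2    1    2    3
  a   3    2    2    2
Edit distance = dp[3][3] = 2

2


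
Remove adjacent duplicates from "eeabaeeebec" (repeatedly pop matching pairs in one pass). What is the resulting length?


Input: eeabaeeebec
Stack-based adjacent duplicate removal:
  Read 'e': push. Stack: e
  Read 'e': matches stack top 'e' => pop. Stack: (empty)
  Read 'a': push. Stack: a
  Read 'b': push. Stack: ab
  Read 'a': push. Stack: aba
  Read 'e': push. Stack: abae
  Read 'e': matches stack top 'e' => pop. Stack: aba
  Read 'e': push. Stack: abae
  Read 'b': push. Stack: abaeb
  Read 'e': push. Stack: abaebe
  Read 'c': push. Stack: abaebec
Final stack: "abaebec" (length 7)

7


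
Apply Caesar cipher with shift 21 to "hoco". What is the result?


Caesar cipher: shift "hoco" by 21
  'h' (pos 7) + 21 = pos 2 = 'c'
  'o' (pos 14) + 21 = pos 9 = 'j'
  'c' (pos 2) + 21 = pos 23 = 'x'
  'o' (pos 14) + 21 = pos 9 = 'j'
Result: cjxj

cjxj


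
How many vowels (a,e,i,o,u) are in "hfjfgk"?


Input: hfjfgk
Checking each character:
  'h' at position 0: consonant
  'f' at position 1: consonant
  'j' at position 2: consonant
  'f' at position 3: consonant
  'g' at position 4: consonant
  'k' at position 5: consonant
Total vowels: 0

0


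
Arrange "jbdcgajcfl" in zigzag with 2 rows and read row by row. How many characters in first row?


Zigzag "jbdcgajcfl" into 2 rows:
Placing characters:
  'j' => row 0
  'b' => row 1
  'd' => row 0
  'c' => row 1
  'g' => row 0
  'a' => row 1
  'j' => row 0
  'c' => row 1
  'f' => row 0
  'l' => row 1
Rows:
  Row 0: "jdgjf"
  Row 1: "bcacl"
First row length: 5

5


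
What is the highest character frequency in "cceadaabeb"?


Input: cceadaabeb
Character counts:
  'a': 3
  'b': 2
  'c': 2
  'd': 1
  'e': 2
Maximum frequency: 3

3


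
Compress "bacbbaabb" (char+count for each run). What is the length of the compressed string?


Input: bacbbaabb
Runs:
  'b' x 1 => "b1"
  'a' x 1 => "a1"
  'c' x 1 => "c1"
  'b' x 2 => "b2"
  'a' x 2 => "a2"
  'b' x 2 => "b2"
Compressed: "b1a1c1b2a2b2"
Compressed length: 12

12


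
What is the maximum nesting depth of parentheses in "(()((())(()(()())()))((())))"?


Input: "(()((())(()(()())()))((())))"
Tracking depth:
  Position 0 '(': depth becomes 1
  Position 1 '(': depth becomes 2
  Position 2 ')': depth becomes 1
  Position 3 '(': depth becomes 2
  Position 4 '(': depth becomes 3
  Position 5 '(': depth becomes 4
  Position 6 ')': depth becomes 3
  Position 7 ')': depth becomes 2
  Position 8 '(': depth becomes 3
  Position 9 '(': depth becomes 4
  Position 10 ')': depth becomes 3
  Position 11 '(': depth becomes 4
  Position 12 '(': depth becomes 5
  Position 13 ')': depth becomes 4
  Position 14 '(': depth becomes 5
  Position 15 ')': depth becomes 4
  Position 16 ')': depth becomes 3
  Position 17 '(': depth becomes 4
  Position 18 ')': depth becomes 3
  Position 19 ')': depth becomes 2
  Position 20 ')': depth becomes 1
  Position 21 '(': depth becomes 2
  Position 22 '(': depth becomes 3
  Position 23 '(': depth becomes 4
  Position 24 ')': depth becomes 3
  Position 25 ')': depth becomes 2
  Position 26 ')': depth becomes 1
  Position 27 ')': depth becomes 0
Maximum depth reached: 5

5


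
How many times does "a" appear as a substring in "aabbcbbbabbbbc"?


Searching for "a" in "aabbcbbbabbbbc"
Scanning each position:
  Position 0: "a" => MATCH
  Position 1: "a" => MATCH
  Position 2: "b" => no
  Position 3: "b" => no
  Position 4: "c" => no
  Position 5: "b" => no
  Position 6: "b" => no
  Position 7: "b" => no
  Position 8: "a" => MATCH
  Position 9: "b" => no
  Position 10: "b" => no
  Position 11: "b" => no
  Position 12: "b" => no
  Position 13: "c" => no
Total occurrences: 3

3


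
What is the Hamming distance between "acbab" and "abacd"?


Comparing "acbab" and "abacd" position by position:
  Position 0: 'a' vs 'a' => same
  Position 1: 'c' vs 'b' => differ
  Position 2: 'b' vs 'a' => differ
  Position 3: 'a' vs 'c' => differ
  Position 4: 'b' vs 'd' => differ
Total differences (Hamming distance): 4

4


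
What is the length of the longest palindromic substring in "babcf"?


Input: "babcf"
Checking substrings for palindromes:
  [0:3] "bab" (len 3) => palindrome
Longest palindromic substring: "bab" with length 3

3


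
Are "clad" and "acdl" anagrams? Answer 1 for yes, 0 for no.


Strings: "clad", "acdl"
Sorted first:  acdl
Sorted second: acdl
Sorted forms match => anagrams

1


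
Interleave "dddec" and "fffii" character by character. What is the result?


Interleaving "dddec" and "fffii":
  Position 0: 'd' from first, 'f' from second => "df"
  Position 1: 'd' from first, 'f' from second => "df"
  Position 2: 'd' from first, 'f' from second => "df"
  Position 3: 'e' from first, 'i' from second => "ei"
  Position 4: 'c' from first, 'i' from second => "ci"
Result: dfdfdfeici

dfdfdfeici


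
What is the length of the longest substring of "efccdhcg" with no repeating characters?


Input: "efccdhcg"
Sliding window (track last position of each char):
  Position 0 ('e'): window [0,0] length 1 -- new best
  Position 1 ('f'): window [0,1] length 2 -- new best
  Position 2 ('c'): window [0,2] length 3 -- new best
  Position 3 ('c'): repeat (last at 2), move window start to 3
  Position 3 ('c'): window [3,3] length 1
  Position 4 ('d'): window [3,4] length 2
  Position 5 ('h'): window [3,5] length 3
  Position 6 ('c'): repeat (last at 3), move window start to 4
  Position 6 ('c'): window [4,6] length 3
  Position 7 ('g'): window [4,7] length 4 -- new best
Longest substring with no repeats: "dhcg" with length 4

4


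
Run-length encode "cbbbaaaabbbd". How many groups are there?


Input: cbbbaaaabbbd
Scanning for consecutive runs:
  Group 1: 'c' x 1 (positions 0-0)
  Group 2: 'b' x 3 (positions 1-3)
  Group 3: 'a' x 4 (positions 4-7)
  Group 4: 'b' x 3 (positions 8-10)
  Group 5: 'd' x 1 (positions 11-11)
Total groups: 5

5


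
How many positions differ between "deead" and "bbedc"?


Comparing "deead" and "bbedc" position by position:
  Position 0: 'd' vs 'b' => DIFFER
  Position 1: 'e' vs 'b' => DIFFER
  Position 2: 'e' vs 'e' => same
  Position 3: 'a' vs 'd' => DIFFER
  Position 4: 'd' vs 'c' => DIFFER
Positions that differ: 4

4


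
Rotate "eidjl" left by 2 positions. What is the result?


Input: "eidjl", rotate left by 2
First 2 characters: "ei"
Remaining characters: "djl"
Concatenate remaining + first: "djl" + "ei" = "djlei"

djlei


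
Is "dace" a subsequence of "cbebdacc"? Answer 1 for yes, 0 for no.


Check if "dace" is a subsequence of "cbebdacc"
Greedy scan:
  Position 0 ('c'): no match needed
  Position 1 ('b'): no match needed
  Position 2 ('e'): no match needed
  Position 3 ('b'): no match needed
  Position 4 ('d'): matches sub[0] = 'd'
  Position 5 ('a'): matches sub[1] = 'a'
  Position 6 ('c'): matches sub[2] = 'c'
  Position 7 ('c'): no match needed
Only matched 3/4 characters => not a subsequence

0


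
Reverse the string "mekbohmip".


Input: mekbohmip
Reading characters right to left:
  Position 8: 'p'
  Position 7: 'i'
  Position 6: 'm'
  Position 5: 'h'
  Position 4: 'o'
  Position 3: 'b'
  Position 2: 'k'
  Position 1: 'e'
  Position 0: 'm'
Reversed: pimhobkem

pimhobkem


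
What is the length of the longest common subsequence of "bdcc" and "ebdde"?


LCS of "bdcc" and "ebdde"
DP table:
           e    b    d    d    e
      0    0    0    0    0    0
  b   0    0    1    1    1    1
  d   0    0    1    2    2    2
  c   0    0    1    2    2    2
  c   0    0    1    2    2    2
LCS length = dp[4][5] = 2

2


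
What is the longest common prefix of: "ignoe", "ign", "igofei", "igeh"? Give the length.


Words: ignoe, ign, igofei, igeh
  Position 0: all 'i' => match
  Position 1: all 'g' => match
  Position 2: ('n', 'n', 'o', 'e') => mismatch, stop
LCP = "ig" (length 2)

2


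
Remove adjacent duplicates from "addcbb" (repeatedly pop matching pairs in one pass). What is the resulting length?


Input: addcbb
Stack-based adjacent duplicate removal:
  Read 'a': push. Stack: a
  Read 'd': push. Stack: ad
  Read 'd': matches stack top 'd' => pop. Stack: a
  Read 'c': push. Stack: ac
  Read 'b': push. Stack: acb
  Read 'b': matches stack top 'b' => pop. Stack: ac
Final stack: "ac" (length 2)

2


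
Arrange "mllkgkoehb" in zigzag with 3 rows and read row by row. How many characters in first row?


Zigzag "mllkgkoehb" into 3 rows:
Placing characters:
  'm' => row 0
  'l' => row 1
  'l' => row 2
  'k' => row 1
  'g' => row 0
  'k' => row 1
  'o' => row 2
  'e' => row 1
  'h' => row 0
  'b' => row 1
Rows:
  Row 0: "mgh"
  Row 1: "lkkeb"
  Row 2: "lo"
First row length: 3

3


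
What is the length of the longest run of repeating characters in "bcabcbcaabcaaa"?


Input: "bcabcbcaabcaaa"
Scanning for longest run:
  Position 1 ('c'): new char, reset run to 1
  Position 2 ('a'): new char, reset run to 1
  Position 3 ('b'): new char, reset run to 1
  Position 4 ('c'): new char, reset run to 1
  Position 5 ('b'): new char, reset run to 1
  Position 6 ('c'): new char, reset run to 1
  Position 7 ('a'): new char, reset run to 1
  Position 8 ('a'): continues run of 'a', length=2
  Position 9 ('b'): new char, reset run to 1
  Position 10 ('c'): new char, reset run to 1
  Position 11 ('a'): new char, reset run to 1
  Position 12 ('a'): continues run of 'a', length=2
  Position 13 ('a'): continues run of 'a', length=3
Longest run: 'a' with length 3

3


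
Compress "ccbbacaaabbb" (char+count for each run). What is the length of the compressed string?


Input: ccbbacaaabbb
Runs:
  'c' x 2 => "c2"
  'b' x 2 => "b2"
  'a' x 1 => "a1"
  'c' x 1 => "c1"
  'a' x 3 => "a3"
  'b' x 3 => "b3"
Compressed: "c2b2a1c1a3b3"
Compressed length: 12

12


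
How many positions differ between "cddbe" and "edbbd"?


Comparing "cddbe" and "edbbd" position by position:
  Position 0: 'c' vs 'e' => DIFFER
  Position 1: 'd' vs 'd' => same
  Position 2: 'd' vs 'b' => DIFFER
  Position 3: 'b' vs 'b' => same
  Position 4: 'e' vs 'd' => DIFFER
Positions that differ: 3

3


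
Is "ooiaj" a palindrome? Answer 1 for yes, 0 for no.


Input: ooiaj
Reversed: jaioo
  Compare pos 0 ('o') with pos 4 ('j'): MISMATCH
  Compare pos 1 ('o') with pos 3 ('a'): MISMATCH
Result: not a palindrome

0


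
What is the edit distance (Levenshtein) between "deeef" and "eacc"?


Computing edit distance: "deeef" -> "eacc"
DP table:
           e    a    c    c
      0    1    2    3    4
  d   1    1    2    3    4
  e   2    1    2    3    4
  e   3    2    2    3    4
  e   4    3    3    3    4
  f   5    4    4    4    4
Edit distance = dp[5][4] = 4

4


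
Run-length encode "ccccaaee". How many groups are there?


Input: ccccaaee
Scanning for consecutive runs:
  Group 1: 'c' x 4 (positions 0-3)
  Group 2: 'a' x 2 (positions 4-5)
  Group 3: 'e' x 2 (positions 6-7)
Total groups: 3

3
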